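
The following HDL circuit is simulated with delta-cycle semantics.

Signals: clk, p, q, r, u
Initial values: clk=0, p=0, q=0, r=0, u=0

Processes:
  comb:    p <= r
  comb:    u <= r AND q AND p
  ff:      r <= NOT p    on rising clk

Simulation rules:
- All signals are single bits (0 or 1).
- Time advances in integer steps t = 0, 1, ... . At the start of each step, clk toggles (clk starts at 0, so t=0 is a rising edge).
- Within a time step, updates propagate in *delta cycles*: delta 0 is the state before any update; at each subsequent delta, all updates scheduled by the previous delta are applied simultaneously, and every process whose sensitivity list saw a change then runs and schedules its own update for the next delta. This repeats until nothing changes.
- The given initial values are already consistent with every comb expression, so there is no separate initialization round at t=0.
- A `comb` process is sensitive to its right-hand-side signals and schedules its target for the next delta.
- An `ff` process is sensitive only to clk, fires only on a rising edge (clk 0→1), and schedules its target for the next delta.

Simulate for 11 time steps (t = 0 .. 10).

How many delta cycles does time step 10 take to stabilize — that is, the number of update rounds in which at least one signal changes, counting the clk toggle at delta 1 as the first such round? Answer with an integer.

[bits: u,clk,q,p,r]
t=0: Δ0=00000 Δ1=01000 Δ2=01001 Δ3=01011 | 3Δ
t=1: Δ0=01011 Δ1=00011 | 1Δ
t=2: Δ0=00011 Δ1=01011 Δ2=01010 Δ3=01000 | 3Δ
t=3: Δ0=01000 Δ1=00000 | 1Δ
t=4: Δ0=00000 Δ1=01000 Δ2=01001 Δ3=01011 | 3Δ
t=5: Δ0=01011 Δ1=00011 | 1Δ
t=6: Δ0=00011 Δ1=01011 Δ2=01010 Δ3=01000 | 3Δ
t=7: Δ0=01000 Δ1=00000 | 1Δ
t=8: Δ0=00000 Δ1=01000 Δ2=01001 Δ3=01011 | 3Δ
t=9: Δ0=01011 Δ1=00011 | 1Δ
t=10: Δ0=00011 Δ1=01011 Δ2=01010 Δ3=01000 | 3Δ

3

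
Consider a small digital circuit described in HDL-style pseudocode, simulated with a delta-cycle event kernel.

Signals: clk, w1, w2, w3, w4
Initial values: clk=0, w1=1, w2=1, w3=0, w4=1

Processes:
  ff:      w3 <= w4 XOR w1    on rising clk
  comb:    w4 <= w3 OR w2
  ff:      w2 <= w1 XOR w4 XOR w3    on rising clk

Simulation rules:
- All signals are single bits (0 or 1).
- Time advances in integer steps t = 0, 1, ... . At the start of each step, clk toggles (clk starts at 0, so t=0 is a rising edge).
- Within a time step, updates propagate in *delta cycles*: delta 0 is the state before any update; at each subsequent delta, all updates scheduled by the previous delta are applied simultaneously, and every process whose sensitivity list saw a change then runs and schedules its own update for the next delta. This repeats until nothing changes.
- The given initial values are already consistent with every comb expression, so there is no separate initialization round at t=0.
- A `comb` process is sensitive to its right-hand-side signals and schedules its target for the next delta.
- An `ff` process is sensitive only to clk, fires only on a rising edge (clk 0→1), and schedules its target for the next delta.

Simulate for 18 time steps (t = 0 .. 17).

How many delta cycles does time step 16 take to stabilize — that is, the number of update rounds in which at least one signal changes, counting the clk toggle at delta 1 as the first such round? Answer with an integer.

2

[bits: w3,clk,w2,w4,w1]
t=0: Δ0=00111 Δ1=01111 Δ2=01011 Δ3=01001 | 3Δ
t=1: Δ0=01001 Δ1=00001 | 1Δ
t=2: Δ0=00001 Δ1=01001 Δ2=11101 Δ3=11111 | 3Δ
t=3: Δ0=11111 Δ1=10111 | 1Δ
t=4: Δ0=10111 Δ1=11111 Δ2=01111 | 2Δ
t=5: Δ0=01111 Δ1=00111 | 1Δ
t=6: Δ0=00111 Δ1=01111 Δ2=01011 Δ3=01001 | 3Δ
t=7: Δ0=01001 Δ1=00001 | 1Δ
t=8: Δ0=00001 Δ1=01001 Δ2=11101 Δ3=11111 | 3Δ
t=9: Δ0=11111 Δ1=10111 | 1Δ
t=10: Δ0=10111 Δ1=11111 Δ2=01111 | 2Δ
t=11: Δ0=01111 Δ1=00111 | 1Δ
t=12: Δ0=00111 Δ1=01111 Δ2=01011 Δ3=01001 | 3Δ
t=13: Δ0=01001 Δ1=00001 | 1Δ
t=14: Δ0=00001 Δ1=01001 Δ2=11101 Δ3=11111 | 3Δ
t=15: Δ0=11111 Δ1=10111 | 1Δ
t=16: Δ0=10111 Δ1=11111 Δ2=01111 | 2Δ
t=17: Δ0=01111 Δ1=00111 | 1Δ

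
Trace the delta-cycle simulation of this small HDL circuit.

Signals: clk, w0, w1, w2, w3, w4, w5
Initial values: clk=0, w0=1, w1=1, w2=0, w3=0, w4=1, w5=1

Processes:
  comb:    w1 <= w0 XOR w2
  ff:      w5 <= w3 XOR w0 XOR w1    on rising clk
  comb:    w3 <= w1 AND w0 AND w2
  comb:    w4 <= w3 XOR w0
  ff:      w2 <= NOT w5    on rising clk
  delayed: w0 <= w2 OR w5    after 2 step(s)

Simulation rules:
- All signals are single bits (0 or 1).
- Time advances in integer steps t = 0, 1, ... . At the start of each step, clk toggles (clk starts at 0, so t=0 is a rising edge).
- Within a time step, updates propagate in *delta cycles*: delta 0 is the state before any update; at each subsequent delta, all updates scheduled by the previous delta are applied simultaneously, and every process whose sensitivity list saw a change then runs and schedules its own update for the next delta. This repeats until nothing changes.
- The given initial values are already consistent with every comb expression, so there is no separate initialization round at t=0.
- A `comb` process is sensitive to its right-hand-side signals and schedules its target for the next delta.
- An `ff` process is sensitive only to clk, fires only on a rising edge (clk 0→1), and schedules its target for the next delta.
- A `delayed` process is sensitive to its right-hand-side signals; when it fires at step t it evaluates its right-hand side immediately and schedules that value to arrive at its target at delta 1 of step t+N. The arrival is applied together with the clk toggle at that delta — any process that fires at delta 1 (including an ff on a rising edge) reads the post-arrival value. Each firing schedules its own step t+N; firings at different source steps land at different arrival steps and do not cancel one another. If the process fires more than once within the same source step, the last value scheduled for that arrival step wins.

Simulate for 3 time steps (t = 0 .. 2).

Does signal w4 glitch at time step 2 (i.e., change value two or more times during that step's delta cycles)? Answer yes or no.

no

t=0 Δ0: w1=1 w2=0 clk=0 w5=1 w3=0 w0=1 w4=1
  Δ1: clk:0→1
  Δ2: w5:1→0
  (2Δ to stable)
t=1 Δ0: w1=1 w2=0 clk=1 w5=0 w3=0 w0=1 w4=1
  Δ1: clk:1→0
  (1Δ to stable)
t=2 Δ0: w1=1 w2=0 clk=0 w5=0 w3=0 w0=1 w4=1
  Δ1: clk:0→1, w0:1→0
  Δ2: w1:1→0, w2:0→1, w5:0→1, w4:1→0
  Δ3: w1:0→1
  (3Δ to stable)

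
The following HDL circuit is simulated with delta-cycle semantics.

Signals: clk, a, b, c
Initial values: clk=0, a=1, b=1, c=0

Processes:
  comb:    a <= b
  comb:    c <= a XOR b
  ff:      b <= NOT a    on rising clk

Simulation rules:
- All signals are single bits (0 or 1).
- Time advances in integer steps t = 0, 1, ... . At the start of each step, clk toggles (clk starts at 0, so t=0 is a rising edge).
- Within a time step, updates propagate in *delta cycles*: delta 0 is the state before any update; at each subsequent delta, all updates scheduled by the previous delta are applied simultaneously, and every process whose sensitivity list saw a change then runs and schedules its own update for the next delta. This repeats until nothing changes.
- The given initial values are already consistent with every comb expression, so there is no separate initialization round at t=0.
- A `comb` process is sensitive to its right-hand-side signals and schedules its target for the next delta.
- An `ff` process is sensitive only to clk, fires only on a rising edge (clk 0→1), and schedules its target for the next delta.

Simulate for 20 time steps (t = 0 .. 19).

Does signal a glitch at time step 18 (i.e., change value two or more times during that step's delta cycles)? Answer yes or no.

no

t=0 Δ0: b=1 a=1 clk=0 c=0
  Δ1: clk:0→1
  Δ2: b:1→0
  Δ3: a:1→0, c:0→1
  Δ4: c:1→0
  (4Δ to stable)
t=1 Δ0: b=0 a=0 clk=1 c=0
  Δ1: clk:1→0
  (1Δ to stable)
t=2 Δ0: b=0 a=0 clk=0 c=0
  Δ1: clk:0→1
  Δ2: b:0→1
  Δ3: a:0→1, c:0→1
  Δ4: c:1→0
  (4Δ to stable)
t=3 Δ0: b=1 a=1 clk=1 c=0
  Δ1: clk:1→0
  (1Δ to stable)
t=4 Δ0: b=1 a=1 clk=0 c=0
  Δ1: clk:0→1
  Δ2: b:1→0
  Δ3: a:1→0, c:0→1
  Δ4: c:1→0
  (4Δ to stable)
t=5 Δ0: b=0 a=0 clk=1 c=0
  Δ1: clk:1→0
  (1Δ to stable)
t=6 Δ0: b=0 a=0 clk=0 c=0
  Δ1: clk:0→1
  Δ2: b:0→1
  Δ3: a:0→1, c:0→1
  Δ4: c:1→0
  (4Δ to stable)
t=7 Δ0: b=1 a=1 clk=1 c=0
  Δ1: clk:1→0
  (1Δ to stable)
t=8 Δ0: b=1 a=1 clk=0 c=0
  Δ1: clk:0→1
  Δ2: b:1→0
  Δ3: a:1→0, c:0→1
  Δ4: c:1→0
  (4Δ to stable)
t=9 Δ0: b=0 a=0 clk=1 c=0
  Δ1: clk:1→0
  (1Δ to stable)
t=10 Δ0: b=0 a=0 clk=0 c=0
  Δ1: clk:0→1
  Δ2: b:0→1
  Δ3: a:0→1, c:0→1
  Δ4: c:1→0
  (4Δ to stable)
t=11 Δ0: b=1 a=1 clk=1 c=0
  Δ1: clk:1→0
  (1Δ to stable)
t=12 Δ0: b=1 a=1 clk=0 c=0
  Δ1: clk:0→1
  Δ2: b:1→0
  Δ3: a:1→0, c:0→1
  Δ4: c:1→0
  (4Δ to stable)
t=13 Δ0: b=0 a=0 clk=1 c=0
  Δ1: clk:1→0
  (1Δ to stable)
t=14 Δ0: b=0 a=0 clk=0 c=0
  Δ1: clk:0→1
  Δ2: b:0→1
  Δ3: a:0→1, c:0→1
  Δ4: c:1→0
  (4Δ to stable)
t=15 Δ0: b=1 a=1 clk=1 c=0
  Δ1: clk:1→0
  (1Δ to stable)
t=16 Δ0: b=1 a=1 clk=0 c=0
  Δ1: clk:0→1
  Δ2: b:1→0
  Δ3: a:1→0, c:0→1
  Δ4: c:1→0
  (4Δ to stable)
t=17 Δ0: b=0 a=0 clk=1 c=0
  Δ1: clk:1→0
  (1Δ to stable)
t=18 Δ0: b=0 a=0 clk=0 c=0
  Δ1: clk:0→1
  Δ2: b:0→1
  Δ3: a:0→1, c:0→1
  Δ4: c:1→0
  (4Δ to stable)
t=19 Δ0: b=1 a=1 clk=1 c=0
  Δ1: clk:1→0
  (1Δ to stable)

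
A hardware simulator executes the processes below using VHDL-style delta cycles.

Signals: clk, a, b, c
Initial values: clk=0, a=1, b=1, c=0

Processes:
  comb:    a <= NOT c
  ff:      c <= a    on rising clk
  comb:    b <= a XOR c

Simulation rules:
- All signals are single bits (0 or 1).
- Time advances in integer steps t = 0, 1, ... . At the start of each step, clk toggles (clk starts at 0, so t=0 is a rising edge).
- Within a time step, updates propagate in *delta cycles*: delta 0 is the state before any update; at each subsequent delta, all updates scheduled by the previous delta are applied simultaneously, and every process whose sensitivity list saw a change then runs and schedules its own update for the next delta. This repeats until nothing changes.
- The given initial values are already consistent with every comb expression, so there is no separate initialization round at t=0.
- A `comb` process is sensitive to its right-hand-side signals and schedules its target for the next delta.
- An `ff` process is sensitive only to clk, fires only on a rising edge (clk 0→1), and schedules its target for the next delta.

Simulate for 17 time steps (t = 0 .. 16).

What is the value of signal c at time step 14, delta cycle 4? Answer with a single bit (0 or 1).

0

t0.Δ0 c=0 b=1 clk=0 a=1
t0.Δ1 c=0 b=1 clk=1 a=1
t0.Δ2 c=1 b=1 clk=1 a=1
t0.Δ3 c=1 b=0 clk=1 a=0
t0.Δ4 c=1 b=1 clk=1 a=0
t1.Δ0 c=1 b=1 clk=1 a=0
t1.Δ1 c=1 b=1 clk=0 a=0
t2.Δ0 c=1 b=1 clk=0 a=0
t2.Δ1 c=1 b=1 clk=1 a=0
t2.Δ2 c=0 b=1 clk=1 a=0
t2.Δ3 c=0 b=0 clk=1 a=1
t2.Δ4 c=0 b=1 clk=1 a=1
t3.Δ0 c=0 b=1 clk=1 a=1
t3.Δ1 c=0 b=1 clk=0 a=1
t4.Δ0 c=0 b=1 clk=0 a=1
t4.Δ1 c=0 b=1 clk=1 a=1
t4.Δ2 c=1 b=1 clk=1 a=1
t4.Δ3 c=1 b=0 clk=1 a=0
t4.Δ4 c=1 b=1 clk=1 a=0
t5.Δ0 c=1 b=1 clk=1 a=0
t5.Δ1 c=1 b=1 clk=0 a=0
t6.Δ0 c=1 b=1 clk=0 a=0
t6.Δ1 c=1 b=1 clk=1 a=0
t6.Δ2 c=0 b=1 clk=1 a=0
t6.Δ3 c=0 b=0 clk=1 a=1
t6.Δ4 c=0 b=1 clk=1 a=1
t7.Δ0 c=0 b=1 clk=1 a=1
t7.Δ1 c=0 b=1 clk=0 a=1
t8.Δ0 c=0 b=1 clk=0 a=1
t8.Δ1 c=0 b=1 clk=1 a=1
t8.Δ2 c=1 b=1 clk=1 a=1
t8.Δ3 c=1 b=0 clk=1 a=0
t8.Δ4 c=1 b=1 clk=1 a=0
t9.Δ0 c=1 b=1 clk=1 a=0
t9.Δ1 c=1 b=1 clk=0 a=0
t10.Δ0 c=1 b=1 clk=0 a=0
t10.Δ1 c=1 b=1 clk=1 a=0
t10.Δ2 c=0 b=1 clk=1 a=0
t10.Δ3 c=0 b=0 clk=1 a=1
t10.Δ4 c=0 b=1 clk=1 a=1
t11.Δ0 c=0 b=1 clk=1 a=1
t11.Δ1 c=0 b=1 clk=0 a=1
t12.Δ0 c=0 b=1 clk=0 a=1
t12.Δ1 c=0 b=1 clk=1 a=1
t12.Δ2 c=1 b=1 clk=1 a=1
t12.Δ3 c=1 b=0 clk=1 a=0
t12.Δ4 c=1 b=1 clk=1 a=0
t13.Δ0 c=1 b=1 clk=1 a=0
t13.Δ1 c=1 b=1 clk=0 a=0
t14.Δ0 c=1 b=1 clk=0 a=0
t14.Δ1 c=1 b=1 clk=1 a=0
t14.Δ2 c=0 b=1 clk=1 a=0
t14.Δ3 c=0 b=0 clk=1 a=1
t14.Δ4 c=0 b=1 clk=1 a=1
t15.Δ0 c=0 b=1 clk=1 a=1
t15.Δ1 c=0 b=1 clk=0 a=1
t16.Δ0 c=0 b=1 clk=0 a=1
t16.Δ1 c=0 b=1 clk=1 a=1
t16.Δ2 c=1 b=1 clk=1 a=1
t16.Δ3 c=1 b=0 clk=1 a=0
t16.Δ4 c=1 b=1 clk=1 a=0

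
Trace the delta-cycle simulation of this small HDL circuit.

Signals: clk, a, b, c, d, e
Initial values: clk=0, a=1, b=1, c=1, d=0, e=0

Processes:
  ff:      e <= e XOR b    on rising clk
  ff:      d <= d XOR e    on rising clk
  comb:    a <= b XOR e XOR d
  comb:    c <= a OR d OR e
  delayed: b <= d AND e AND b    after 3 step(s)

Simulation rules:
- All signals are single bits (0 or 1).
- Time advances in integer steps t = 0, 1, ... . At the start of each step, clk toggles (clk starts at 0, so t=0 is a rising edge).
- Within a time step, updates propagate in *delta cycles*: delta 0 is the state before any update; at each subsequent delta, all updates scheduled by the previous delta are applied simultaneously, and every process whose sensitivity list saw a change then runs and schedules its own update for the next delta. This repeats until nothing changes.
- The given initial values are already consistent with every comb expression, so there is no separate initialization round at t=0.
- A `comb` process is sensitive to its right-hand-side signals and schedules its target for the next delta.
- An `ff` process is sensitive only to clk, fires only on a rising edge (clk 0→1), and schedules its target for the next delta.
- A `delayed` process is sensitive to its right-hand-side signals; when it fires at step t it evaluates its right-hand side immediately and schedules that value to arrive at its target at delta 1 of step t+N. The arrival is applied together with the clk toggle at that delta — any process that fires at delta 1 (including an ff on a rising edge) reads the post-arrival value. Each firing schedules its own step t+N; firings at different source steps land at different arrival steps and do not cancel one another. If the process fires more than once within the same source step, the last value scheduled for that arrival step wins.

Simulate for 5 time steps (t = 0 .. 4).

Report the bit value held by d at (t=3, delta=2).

1

t=0 Δ0: c=1 e=0 d=0 a=1 clk=0 b=1
  Δ1: clk:0→1
  Δ2: e:0→1
  Δ3: a:1→0
  (3Δ to stable)
t=1 Δ0: c=1 e=1 d=0 a=0 clk=1 b=1
  Δ1: clk:1→0
  (1Δ to stable)
t=2 Δ0: c=1 e=1 d=0 a=0 clk=0 b=1
  Δ1: clk:0→1
  Δ2: e:1→0, d:0→1
  (2Δ to stable)
t=3 Δ0: c=1 e=0 d=1 a=0 clk=1 b=1
  Δ1: clk:1→0, b:1→0
  Δ2: a:0→1
  (2Δ to stable)
t=4 Δ0: c=1 e=0 d=1 a=1 clk=0 b=0
  Δ1: clk:0→1
  (1Δ to stable)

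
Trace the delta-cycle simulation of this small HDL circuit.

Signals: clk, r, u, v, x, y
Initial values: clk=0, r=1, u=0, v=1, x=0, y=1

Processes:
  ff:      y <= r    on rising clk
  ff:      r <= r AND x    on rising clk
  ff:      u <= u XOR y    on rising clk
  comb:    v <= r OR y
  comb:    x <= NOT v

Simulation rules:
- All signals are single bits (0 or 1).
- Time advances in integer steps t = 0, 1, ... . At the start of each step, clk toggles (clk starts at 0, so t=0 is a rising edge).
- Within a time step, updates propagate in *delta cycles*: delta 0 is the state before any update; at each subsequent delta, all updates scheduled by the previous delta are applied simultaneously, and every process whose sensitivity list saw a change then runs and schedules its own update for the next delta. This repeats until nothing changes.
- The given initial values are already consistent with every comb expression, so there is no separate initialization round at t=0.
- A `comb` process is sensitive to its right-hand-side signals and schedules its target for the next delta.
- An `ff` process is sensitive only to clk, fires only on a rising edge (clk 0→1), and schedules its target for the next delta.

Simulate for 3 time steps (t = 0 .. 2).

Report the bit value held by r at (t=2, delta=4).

0

[bits: u,y,clk,x,v,r]
t=0: Δ0=010011 Δ1=011011 Δ2=111010 | 2Δ
t=1: Δ0=111010 Δ1=110010 | 1Δ
t=2: Δ0=110010 Δ1=111010 Δ2=001010 Δ3=001000 Δ4=001100 | 4Δ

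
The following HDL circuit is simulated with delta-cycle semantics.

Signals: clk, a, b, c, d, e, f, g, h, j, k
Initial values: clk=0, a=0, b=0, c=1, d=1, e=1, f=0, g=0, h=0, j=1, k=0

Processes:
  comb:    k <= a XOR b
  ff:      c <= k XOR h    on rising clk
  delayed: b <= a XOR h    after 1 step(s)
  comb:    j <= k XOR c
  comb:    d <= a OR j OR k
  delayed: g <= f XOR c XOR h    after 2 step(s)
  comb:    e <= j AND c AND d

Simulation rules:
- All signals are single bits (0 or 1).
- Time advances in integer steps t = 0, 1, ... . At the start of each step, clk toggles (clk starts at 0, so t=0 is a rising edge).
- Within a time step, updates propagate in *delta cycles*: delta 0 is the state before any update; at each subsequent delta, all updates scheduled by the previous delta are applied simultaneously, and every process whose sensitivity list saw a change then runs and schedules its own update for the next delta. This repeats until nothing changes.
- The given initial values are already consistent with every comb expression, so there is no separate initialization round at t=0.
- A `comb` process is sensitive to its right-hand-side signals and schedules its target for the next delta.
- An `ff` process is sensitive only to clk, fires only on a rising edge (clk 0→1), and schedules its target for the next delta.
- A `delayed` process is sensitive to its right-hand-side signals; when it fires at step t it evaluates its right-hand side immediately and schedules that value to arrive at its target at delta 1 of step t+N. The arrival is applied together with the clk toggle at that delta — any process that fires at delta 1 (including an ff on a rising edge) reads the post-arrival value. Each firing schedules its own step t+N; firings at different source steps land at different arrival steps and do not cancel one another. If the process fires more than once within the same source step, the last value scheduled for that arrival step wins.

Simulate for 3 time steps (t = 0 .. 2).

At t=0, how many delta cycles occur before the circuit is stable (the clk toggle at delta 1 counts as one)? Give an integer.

4

[bits: d,k,e,clk,j,b,c,g,h,a,f]
t=0: Δ0=10101010000 Δ1=10111010000 Δ2=10111000000 Δ3=10010000000 Δ4=00010000000 | 4Δ
t=1: Δ0=00010000000 Δ1=00000000000 | 1Δ
t=2: Δ0=00000000000 Δ1=00010000000 | 1Δ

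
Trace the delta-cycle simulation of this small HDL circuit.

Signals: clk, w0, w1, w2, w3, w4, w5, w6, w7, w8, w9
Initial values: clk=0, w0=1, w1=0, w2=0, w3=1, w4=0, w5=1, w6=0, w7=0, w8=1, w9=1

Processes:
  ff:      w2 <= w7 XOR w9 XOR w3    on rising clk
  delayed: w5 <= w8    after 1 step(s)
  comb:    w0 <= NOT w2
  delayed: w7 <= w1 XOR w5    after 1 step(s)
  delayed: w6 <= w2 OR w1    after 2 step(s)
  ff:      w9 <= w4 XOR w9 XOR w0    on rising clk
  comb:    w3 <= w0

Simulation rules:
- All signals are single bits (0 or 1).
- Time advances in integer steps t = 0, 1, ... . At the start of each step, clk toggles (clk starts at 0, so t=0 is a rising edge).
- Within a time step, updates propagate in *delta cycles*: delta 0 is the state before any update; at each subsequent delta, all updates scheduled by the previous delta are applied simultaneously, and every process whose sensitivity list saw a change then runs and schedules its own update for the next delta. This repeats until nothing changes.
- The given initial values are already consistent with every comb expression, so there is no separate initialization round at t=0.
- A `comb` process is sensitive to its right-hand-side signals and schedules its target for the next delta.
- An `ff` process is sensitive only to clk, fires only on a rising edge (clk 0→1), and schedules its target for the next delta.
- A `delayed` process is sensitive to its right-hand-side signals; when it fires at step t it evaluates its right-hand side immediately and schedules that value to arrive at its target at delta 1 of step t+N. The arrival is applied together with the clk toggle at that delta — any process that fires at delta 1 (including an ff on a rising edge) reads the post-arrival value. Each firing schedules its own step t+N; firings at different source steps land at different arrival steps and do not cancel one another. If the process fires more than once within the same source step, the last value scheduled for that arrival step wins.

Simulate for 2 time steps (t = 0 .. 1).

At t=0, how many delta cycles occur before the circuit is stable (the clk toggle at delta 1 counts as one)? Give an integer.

2

[bits: w4,clk,w0,w1,w8,w3,w6,w9,w2,w5,w7]
t=0: Δ0=00101101010 Δ1=01101101010 Δ2=01101100010 | 2Δ
t=1: Δ0=01101100010 Δ1=00101100010 | 1Δ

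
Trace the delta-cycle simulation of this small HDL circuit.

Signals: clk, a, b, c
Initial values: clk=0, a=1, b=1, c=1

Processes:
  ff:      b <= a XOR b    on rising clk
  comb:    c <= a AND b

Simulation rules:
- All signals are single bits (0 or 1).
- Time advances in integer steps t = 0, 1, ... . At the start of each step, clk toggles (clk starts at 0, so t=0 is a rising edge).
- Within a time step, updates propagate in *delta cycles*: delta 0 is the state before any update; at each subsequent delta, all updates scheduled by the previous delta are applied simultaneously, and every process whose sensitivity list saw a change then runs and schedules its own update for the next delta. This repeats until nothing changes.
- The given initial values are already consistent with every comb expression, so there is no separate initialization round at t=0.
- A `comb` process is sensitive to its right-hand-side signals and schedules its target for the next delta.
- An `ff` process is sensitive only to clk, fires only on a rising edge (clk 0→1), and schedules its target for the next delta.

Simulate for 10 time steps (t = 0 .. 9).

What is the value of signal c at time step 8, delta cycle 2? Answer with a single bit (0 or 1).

1

[bits: clk,b,c,a]
t=0: Δ0=0111 Δ1=1111 Δ2=1011 Δ3=1001 | 3Δ
t=1: Δ0=1001 Δ1=0001 | 1Δ
t=2: Δ0=0001 Δ1=1001 Δ2=1101 Δ3=1111 | 3Δ
t=3: Δ0=1111 Δ1=0111 | 1Δ
t=4: Δ0=0111 Δ1=1111 Δ2=1011 Δ3=1001 | 3Δ
t=5: Δ0=1001 Δ1=0001 | 1Δ
t=6: Δ0=0001 Δ1=1001 Δ2=1101 Δ3=1111 | 3Δ
t=7: Δ0=1111 Δ1=0111 | 1Δ
t=8: Δ0=0111 Δ1=1111 Δ2=1011 Δ3=1001 | 3Δ
t=9: Δ0=1001 Δ1=0001 | 1Δ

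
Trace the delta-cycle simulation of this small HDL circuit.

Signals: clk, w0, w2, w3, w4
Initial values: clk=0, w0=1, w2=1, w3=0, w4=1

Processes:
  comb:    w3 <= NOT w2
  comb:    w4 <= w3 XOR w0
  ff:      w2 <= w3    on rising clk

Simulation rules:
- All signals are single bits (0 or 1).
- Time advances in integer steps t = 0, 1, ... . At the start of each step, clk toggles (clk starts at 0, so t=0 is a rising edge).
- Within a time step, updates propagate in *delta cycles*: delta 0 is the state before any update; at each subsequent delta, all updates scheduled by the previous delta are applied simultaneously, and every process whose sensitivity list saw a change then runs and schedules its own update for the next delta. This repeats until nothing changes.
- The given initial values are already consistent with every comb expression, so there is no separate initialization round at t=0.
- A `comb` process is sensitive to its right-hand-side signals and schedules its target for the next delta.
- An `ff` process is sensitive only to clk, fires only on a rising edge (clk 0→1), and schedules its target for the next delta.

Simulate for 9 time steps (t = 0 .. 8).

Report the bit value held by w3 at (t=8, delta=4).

[bits: w0,w3,w4,w2,clk]
t=0: Δ0=10110 Δ1=10111 Δ2=10101 Δ3=11101 Δ4=11001 | 4Δ
t=1: Δ0=11001 Δ1=11000 | 1Δ
t=2: Δ0=11000 Δ1=11001 Δ2=11011 Δ3=10011 Δ4=10111 | 4Δ
t=3: Δ0=10111 Δ1=10110 | 1Δ
t=4: Δ0=10110 Δ1=10111 Δ2=10101 Δ3=11101 Δ4=11001 | 4Δ
t=5: Δ0=11001 Δ1=11000 | 1Δ
t=6: Δ0=11000 Δ1=11001 Δ2=11011 Δ3=10011 Δ4=10111 | 4Δ
t=7: Δ0=10111 Δ1=10110 | 1Δ
t=8: Δ0=10110 Δ1=10111 Δ2=10101 Δ3=11101 Δ4=11001 | 4Δ

1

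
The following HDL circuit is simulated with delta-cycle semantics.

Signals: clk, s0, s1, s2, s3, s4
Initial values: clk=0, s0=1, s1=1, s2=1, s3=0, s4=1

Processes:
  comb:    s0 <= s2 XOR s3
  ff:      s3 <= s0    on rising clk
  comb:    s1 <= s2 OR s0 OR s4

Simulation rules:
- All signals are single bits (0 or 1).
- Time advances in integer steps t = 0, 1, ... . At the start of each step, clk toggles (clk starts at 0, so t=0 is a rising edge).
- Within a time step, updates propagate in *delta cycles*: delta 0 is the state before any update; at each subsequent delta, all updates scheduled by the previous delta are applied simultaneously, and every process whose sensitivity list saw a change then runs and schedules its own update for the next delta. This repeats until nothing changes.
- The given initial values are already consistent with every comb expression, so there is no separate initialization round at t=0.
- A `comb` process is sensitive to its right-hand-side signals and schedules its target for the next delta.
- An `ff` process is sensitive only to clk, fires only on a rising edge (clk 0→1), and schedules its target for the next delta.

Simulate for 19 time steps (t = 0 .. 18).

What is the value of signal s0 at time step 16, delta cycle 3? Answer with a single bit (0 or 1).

0

[bits: clk,s3,s0,s1,s4,s2]
t=0: Δ0=001111 Δ1=101111 Δ2=111111 Δ3=110111 | 3Δ
t=1: Δ0=110111 Δ1=010111 | 1Δ
t=2: Δ0=010111 Δ1=110111 Δ2=100111 Δ3=101111 | 3Δ
t=3: Δ0=101111 Δ1=001111 | 1Δ
t=4: Δ0=001111 Δ1=101111 Δ2=111111 Δ3=110111 | 3Δ
t=5: Δ0=110111 Δ1=010111 | 1Δ
t=6: Δ0=010111 Δ1=110111 Δ2=100111 Δ3=101111 | 3Δ
t=7: Δ0=101111 Δ1=001111 | 1Δ
t=8: Δ0=001111 Δ1=101111 Δ2=111111 Δ3=110111 | 3Δ
t=9: Δ0=110111 Δ1=010111 | 1Δ
t=10: Δ0=010111 Δ1=110111 Δ2=100111 Δ3=101111 | 3Δ
t=11: Δ0=101111 Δ1=001111 | 1Δ
t=12: Δ0=001111 Δ1=101111 Δ2=111111 Δ3=110111 | 3Δ
t=13: Δ0=110111 Δ1=010111 | 1Δ
t=14: Δ0=010111 Δ1=110111 Δ2=100111 Δ3=101111 | 3Δ
t=15: Δ0=101111 Δ1=001111 | 1Δ
t=16: Δ0=001111 Δ1=101111 Δ2=111111 Δ3=110111 | 3Δ
t=17: Δ0=110111 Δ1=010111 | 1Δ
t=18: Δ0=010111 Δ1=110111 Δ2=100111 Δ3=101111 | 3Δ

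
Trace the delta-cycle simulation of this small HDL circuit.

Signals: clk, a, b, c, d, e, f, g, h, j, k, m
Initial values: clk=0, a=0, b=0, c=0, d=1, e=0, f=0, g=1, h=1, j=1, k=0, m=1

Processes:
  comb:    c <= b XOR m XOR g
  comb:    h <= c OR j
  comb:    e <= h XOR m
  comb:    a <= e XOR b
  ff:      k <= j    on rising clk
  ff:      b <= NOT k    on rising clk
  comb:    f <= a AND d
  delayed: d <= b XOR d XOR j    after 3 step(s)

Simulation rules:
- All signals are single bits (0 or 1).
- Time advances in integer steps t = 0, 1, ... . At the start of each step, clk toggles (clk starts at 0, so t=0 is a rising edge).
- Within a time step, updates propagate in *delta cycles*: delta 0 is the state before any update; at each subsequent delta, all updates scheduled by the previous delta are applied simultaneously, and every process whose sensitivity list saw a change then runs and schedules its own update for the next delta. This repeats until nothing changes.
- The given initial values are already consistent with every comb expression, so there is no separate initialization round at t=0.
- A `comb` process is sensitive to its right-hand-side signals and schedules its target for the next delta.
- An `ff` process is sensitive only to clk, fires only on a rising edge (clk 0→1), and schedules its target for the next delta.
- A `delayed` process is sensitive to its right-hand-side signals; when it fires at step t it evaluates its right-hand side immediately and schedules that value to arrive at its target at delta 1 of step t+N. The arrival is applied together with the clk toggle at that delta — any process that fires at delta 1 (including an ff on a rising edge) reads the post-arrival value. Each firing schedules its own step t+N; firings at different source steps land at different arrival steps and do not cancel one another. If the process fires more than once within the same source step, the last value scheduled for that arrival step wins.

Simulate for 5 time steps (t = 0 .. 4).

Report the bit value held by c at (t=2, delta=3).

0

t=0 Δ0: d=1 m=1 e=0 clk=0 k=0 b=0 f=0 g=1 c=0 h=1 j=1 a=0
  Δ1: clk:0→1
  Δ2: k:0→1, b:0→1
  Δ3: c:0→1, a:0→1
  Δ4: f:0→1
  (4Δ to stable)
t=1 Δ0: d=1 m=1 e=0 clk=1 k=1 b=1 f=1 g=1 c=1 h=1 j=1 a=1
  Δ1: clk:1→0
  (1Δ to stable)
t=2 Δ0: d=1 m=1 e=0 clk=0 k=1 b=1 f=1 g=1 c=1 h=1 j=1 a=1
  Δ1: clk:0→1
  Δ2: b:1→0
  Δ3: c:1→0, a:1→0
  Δ4: f:1→0
  (4Δ to stable)
t=3 Δ0: d=1 m=1 e=0 clk=1 k=1 b=0 f=0 g=1 c=0 h=1 j=1 a=0
  Δ1: clk:1→0
  (1Δ to stable)
t=4 Δ0: d=1 m=1 e=0 clk=0 k=1 b=0 f=0 g=1 c=0 h=1 j=1 a=0
  Δ1: clk:0→1
  (1Δ to stable)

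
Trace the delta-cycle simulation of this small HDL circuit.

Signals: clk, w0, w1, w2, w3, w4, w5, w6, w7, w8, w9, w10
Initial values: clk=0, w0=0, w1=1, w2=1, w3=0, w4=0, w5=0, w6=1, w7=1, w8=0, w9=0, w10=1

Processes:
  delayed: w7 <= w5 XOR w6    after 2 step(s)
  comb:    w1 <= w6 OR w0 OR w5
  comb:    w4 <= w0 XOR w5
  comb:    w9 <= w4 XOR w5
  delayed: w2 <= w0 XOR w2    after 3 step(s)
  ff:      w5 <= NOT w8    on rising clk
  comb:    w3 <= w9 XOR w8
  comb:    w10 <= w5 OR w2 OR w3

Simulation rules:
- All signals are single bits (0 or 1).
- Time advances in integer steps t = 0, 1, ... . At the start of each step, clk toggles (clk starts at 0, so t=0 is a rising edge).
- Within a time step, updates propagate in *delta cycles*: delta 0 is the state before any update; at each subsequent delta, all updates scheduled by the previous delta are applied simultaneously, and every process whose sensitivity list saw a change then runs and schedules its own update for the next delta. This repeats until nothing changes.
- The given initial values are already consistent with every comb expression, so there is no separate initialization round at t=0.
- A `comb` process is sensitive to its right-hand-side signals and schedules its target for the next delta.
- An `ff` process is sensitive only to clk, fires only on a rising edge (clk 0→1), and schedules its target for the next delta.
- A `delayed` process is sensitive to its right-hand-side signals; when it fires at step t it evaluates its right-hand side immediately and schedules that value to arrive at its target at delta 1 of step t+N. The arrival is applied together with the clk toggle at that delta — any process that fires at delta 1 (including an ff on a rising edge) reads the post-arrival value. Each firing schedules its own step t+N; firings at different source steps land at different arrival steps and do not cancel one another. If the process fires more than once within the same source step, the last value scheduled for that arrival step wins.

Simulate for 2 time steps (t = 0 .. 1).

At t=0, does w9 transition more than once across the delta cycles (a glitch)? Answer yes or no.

yes

t0.Δ0 w9=0 w10=1 w6=1 w8=0 clk=0 w3=0 w4=0 w2=1 w0=0 w1=1 w7=1 w5=0
t0.Δ1 w9=0 w10=1 w6=1 w8=0 clk=1 w3=0 w4=0 w2=1 w0=0 w1=1 w7=1 w5=0
t0.Δ2 w9=0 w10=1 w6=1 w8=0 clk=1 w3=0 w4=0 w2=1 w0=0 w1=1 w7=1 w5=1
t0.Δ3 w9=1 w10=1 w6=1 w8=0 clk=1 w3=0 w4=1 w2=1 w0=0 w1=1 w7=1 w5=1
t0.Δ4 w9=0 w10=1 w6=1 w8=0 clk=1 w3=1 w4=1 w2=1 w0=0 w1=1 w7=1 w5=1
t0.Δ5 w9=0 w10=1 w6=1 w8=0 clk=1 w3=0 w4=1 w2=1 w0=0 w1=1 w7=1 w5=1
t1.Δ0 w9=0 w10=1 w6=1 w8=0 clk=1 w3=0 w4=1 w2=1 w0=0 w1=1 w7=1 w5=1
t1.Δ1 w9=0 w10=1 w6=1 w8=0 clk=0 w3=0 w4=1 w2=1 w0=0 w1=1 w7=1 w5=1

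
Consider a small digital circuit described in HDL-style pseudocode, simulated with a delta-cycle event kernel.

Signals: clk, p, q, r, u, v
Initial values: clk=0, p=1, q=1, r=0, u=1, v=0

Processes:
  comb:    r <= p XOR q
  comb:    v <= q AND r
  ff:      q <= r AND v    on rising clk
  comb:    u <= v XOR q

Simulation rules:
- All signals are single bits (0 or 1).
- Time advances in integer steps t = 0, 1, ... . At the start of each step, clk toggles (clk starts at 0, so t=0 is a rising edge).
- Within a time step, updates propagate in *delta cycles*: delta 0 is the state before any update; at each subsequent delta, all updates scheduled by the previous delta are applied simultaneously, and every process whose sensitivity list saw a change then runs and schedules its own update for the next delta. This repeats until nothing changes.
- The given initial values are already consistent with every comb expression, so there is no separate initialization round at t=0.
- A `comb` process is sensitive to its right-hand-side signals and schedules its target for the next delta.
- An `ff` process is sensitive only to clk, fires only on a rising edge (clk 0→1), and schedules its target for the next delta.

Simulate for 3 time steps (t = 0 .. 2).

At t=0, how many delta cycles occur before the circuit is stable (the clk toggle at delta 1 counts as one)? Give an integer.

t0.Δ0 r=0 clk=0 v=0 u=1 p=1 q=1
t0.Δ1 r=0 clk=1 v=0 u=1 p=1 q=1
t0.Δ2 r=0 clk=1 v=0 u=1 p=1 q=0
t0.Δ3 r=1 clk=1 v=0 u=0 p=1 q=0
t1.Δ0 r=1 clk=1 v=0 u=0 p=1 q=0
t1.Δ1 r=1 clk=0 v=0 u=0 p=1 q=0
t2.Δ0 r=1 clk=0 v=0 u=0 p=1 q=0
t2.Δ1 r=1 clk=1 v=0 u=0 p=1 q=0

3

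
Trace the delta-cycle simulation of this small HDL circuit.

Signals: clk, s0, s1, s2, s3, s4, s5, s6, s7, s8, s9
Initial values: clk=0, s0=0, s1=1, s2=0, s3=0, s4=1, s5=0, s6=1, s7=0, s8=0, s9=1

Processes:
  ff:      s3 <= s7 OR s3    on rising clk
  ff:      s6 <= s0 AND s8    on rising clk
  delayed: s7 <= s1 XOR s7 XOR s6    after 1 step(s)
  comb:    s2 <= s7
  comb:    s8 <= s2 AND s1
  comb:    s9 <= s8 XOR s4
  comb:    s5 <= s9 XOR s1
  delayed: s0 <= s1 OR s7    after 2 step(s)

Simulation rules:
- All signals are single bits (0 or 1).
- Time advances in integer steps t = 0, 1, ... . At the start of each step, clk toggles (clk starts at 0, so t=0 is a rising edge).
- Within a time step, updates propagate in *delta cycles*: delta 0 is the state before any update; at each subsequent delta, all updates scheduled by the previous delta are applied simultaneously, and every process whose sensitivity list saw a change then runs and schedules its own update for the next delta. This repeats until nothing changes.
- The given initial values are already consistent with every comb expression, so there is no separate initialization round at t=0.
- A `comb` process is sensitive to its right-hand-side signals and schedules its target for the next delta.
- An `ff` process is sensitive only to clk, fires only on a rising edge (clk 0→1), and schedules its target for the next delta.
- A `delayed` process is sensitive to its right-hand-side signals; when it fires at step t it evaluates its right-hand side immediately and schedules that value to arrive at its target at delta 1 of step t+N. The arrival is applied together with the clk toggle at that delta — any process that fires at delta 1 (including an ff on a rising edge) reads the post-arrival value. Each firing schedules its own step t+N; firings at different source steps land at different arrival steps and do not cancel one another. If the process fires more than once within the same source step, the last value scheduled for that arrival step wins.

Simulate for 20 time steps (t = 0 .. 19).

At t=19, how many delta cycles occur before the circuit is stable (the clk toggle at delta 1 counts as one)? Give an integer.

5

t=0 Δ0: s4=1 s8=0 clk=0 s1=1 s2=0 s3=0 s9=1 s5=0 s0=0 s6=1 s7=0
  Δ1: clk:0→1
  Δ2: s6:1→0
  (2Δ to stable)
t=1 Δ0: s4=1 s8=0 clk=1 s1=1 s2=0 s3=0 s9=1 s5=0 s0=0 s6=0 s7=0
  Δ1: clk:1→0, s7:0→1
  Δ2: s2:0→1
  Δ3: s8:0→1
  Δ4: s9:1→0
  Δ5: s5:0→1
  (5Δ to stable)
t=2 Δ0: s4=1 s8=1 clk=0 s1=1 s2=1 s3=0 s9=0 s5=1 s0=0 s6=0 s7=1
  Δ1: clk:0→1, s7:1→0
  Δ2: s2:1→0
  Δ3: s8:1→0
  Δ4: s9:0→1
  Δ5: s5:1→0
  (5Δ to stable)
t=3 Δ0: s4=1 s8=0 clk=1 s1=1 s2=0 s3=0 s9=1 s5=0 s0=0 s6=0 s7=0
  Δ1: clk:1→0, s0:0→1, s7:0→1
  Δ2: s2:0→1
  Δ3: s8:0→1
  Δ4: s9:1→0
  Δ5: s5:0→1
  (5Δ to stable)
t=4 Δ0: s4=1 s8=1 clk=0 s1=1 s2=1 s3=0 s9=0 s5=1 s0=1 s6=0 s7=1
  Δ1: clk:0→1, s7:1→0
  Δ2: s2:1→0, s6:0→1
  Δ3: s8:1→0
  Δ4: s9:0→1
  Δ5: s5:1→0
  (5Δ to stable)
t=5 Δ0: s4=1 s8=0 clk=1 s1=1 s2=0 s3=0 s9=1 s5=0 s0=1 s6=1 s7=0
  Δ1: clk:1→0
  (1Δ to stable)
t=6 Δ0: s4=1 s8=0 clk=0 s1=1 s2=0 s3=0 s9=1 s5=0 s0=1 s6=1 s7=0
  Δ1: clk:0→1
  Δ2: s6:1→0
  (2Δ to stable)
t=7 Δ0: s4=1 s8=0 clk=1 s1=1 s2=0 s3=0 s9=1 s5=0 s0=1 s6=0 s7=0
  Δ1: clk:1→0, s7:0→1
  Δ2: s2:0→1
  Δ3: s8:0→1
  Δ4: s9:1→0
  Δ5: s5:0→1
  (5Δ to stable)
t=8 Δ0: s4=1 s8=1 clk=0 s1=1 s2=1 s3=0 s9=0 s5=1 s0=1 s6=0 s7=1
  Δ1: clk:0→1, s7:1→0
  Δ2: s2:1→0, s6:0→1
  Δ3: s8:1→0
  Δ4: s9:0→1
  Δ5: s5:1→0
  (5Δ to stable)
t=9 Δ0: s4=1 s8=0 clk=1 s1=1 s2=0 s3=0 s9=1 s5=0 s0=1 s6=1 s7=0
  Δ1: clk:1→0
  (1Δ to stable)
t=10 Δ0: s4=1 s8=0 clk=0 s1=1 s2=0 s3=0 s9=1 s5=0 s0=1 s6=1 s7=0
  Δ1: clk:0→1
  Δ2: s6:1→0
  (2Δ to stable)
t=11 Δ0: s4=1 s8=0 clk=1 s1=1 s2=0 s3=0 s9=1 s5=0 s0=1 s6=0 s7=0
  Δ1: clk:1→0, s7:0→1
  Δ2: s2:0→1
  Δ3: s8:0→1
  Δ4: s9:1→0
  Δ5: s5:0→1
  (5Δ to stable)
t=12 Δ0: s4=1 s8=1 clk=0 s1=1 s2=1 s3=0 s9=0 s5=1 s0=1 s6=0 s7=1
  Δ1: clk:0→1, s7:1→0
  Δ2: s2:1→0, s6:0→1
  Δ3: s8:1→0
  Δ4: s9:0→1
  Δ5: s5:1→0
  (5Δ to stable)
t=13 Δ0: s4=1 s8=0 clk=1 s1=1 s2=0 s3=0 s9=1 s5=0 s0=1 s6=1 s7=0
  Δ1: clk:1→0
  (1Δ to stable)
t=14 Δ0: s4=1 s8=0 clk=0 s1=1 s2=0 s3=0 s9=1 s5=0 s0=1 s6=1 s7=0
  Δ1: clk:0→1
  Δ2: s6:1→0
  (2Δ to stable)
t=15 Δ0: s4=1 s8=0 clk=1 s1=1 s2=0 s3=0 s9=1 s5=0 s0=1 s6=0 s7=0
  Δ1: clk:1→0, s7:0→1
  Δ2: s2:0→1
  Δ3: s8:0→1
  Δ4: s9:1→0
  Δ5: s5:0→1
  (5Δ to stable)
t=16 Δ0: s4=1 s8=1 clk=0 s1=1 s2=1 s3=0 s9=0 s5=1 s0=1 s6=0 s7=1
  Δ1: clk:0→1, s7:1→0
  Δ2: s2:1→0, s6:0→1
  Δ3: s8:1→0
  Δ4: s9:0→1
  Δ5: s5:1→0
  (5Δ to stable)
t=17 Δ0: s4=1 s8=0 clk=1 s1=1 s2=0 s3=0 s9=1 s5=0 s0=1 s6=1 s7=0
  Δ1: clk:1→0
  (1Δ to stable)
t=18 Δ0: s4=1 s8=0 clk=0 s1=1 s2=0 s3=0 s9=1 s5=0 s0=1 s6=1 s7=0
  Δ1: clk:0→1
  Δ2: s6:1→0
  (2Δ to stable)
t=19 Δ0: s4=1 s8=0 clk=1 s1=1 s2=0 s3=0 s9=1 s5=0 s0=1 s6=0 s7=0
  Δ1: clk:1→0, s7:0→1
  Δ2: s2:0→1
  Δ3: s8:0→1
  Δ4: s9:1→0
  Δ5: s5:0→1
  (5Δ to stable)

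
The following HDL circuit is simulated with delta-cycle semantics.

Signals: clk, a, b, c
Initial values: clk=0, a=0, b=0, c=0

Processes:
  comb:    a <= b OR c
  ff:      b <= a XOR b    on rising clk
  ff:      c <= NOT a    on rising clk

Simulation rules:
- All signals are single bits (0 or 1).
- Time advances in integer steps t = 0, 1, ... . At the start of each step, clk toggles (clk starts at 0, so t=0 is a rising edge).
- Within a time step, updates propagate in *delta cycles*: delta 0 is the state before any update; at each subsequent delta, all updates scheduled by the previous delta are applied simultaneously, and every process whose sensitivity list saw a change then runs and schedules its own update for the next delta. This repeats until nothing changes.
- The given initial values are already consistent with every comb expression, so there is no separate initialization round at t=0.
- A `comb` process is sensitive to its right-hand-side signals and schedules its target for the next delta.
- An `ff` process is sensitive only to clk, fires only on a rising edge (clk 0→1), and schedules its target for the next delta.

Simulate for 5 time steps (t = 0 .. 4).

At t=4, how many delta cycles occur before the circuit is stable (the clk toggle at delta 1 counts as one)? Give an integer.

[bits: c,b,clk,a]
t=0: Δ0=0000 Δ1=0010 Δ2=1010 Δ3=1011 | 3Δ
t=1: Δ0=1011 Δ1=1001 | 1Δ
t=2: Δ0=1001 Δ1=1011 Δ2=0111 | 2Δ
t=3: Δ0=0111 Δ1=0101 | 1Δ
t=4: Δ0=0101 Δ1=0111 Δ2=0011 Δ3=0010 | 3Δ

3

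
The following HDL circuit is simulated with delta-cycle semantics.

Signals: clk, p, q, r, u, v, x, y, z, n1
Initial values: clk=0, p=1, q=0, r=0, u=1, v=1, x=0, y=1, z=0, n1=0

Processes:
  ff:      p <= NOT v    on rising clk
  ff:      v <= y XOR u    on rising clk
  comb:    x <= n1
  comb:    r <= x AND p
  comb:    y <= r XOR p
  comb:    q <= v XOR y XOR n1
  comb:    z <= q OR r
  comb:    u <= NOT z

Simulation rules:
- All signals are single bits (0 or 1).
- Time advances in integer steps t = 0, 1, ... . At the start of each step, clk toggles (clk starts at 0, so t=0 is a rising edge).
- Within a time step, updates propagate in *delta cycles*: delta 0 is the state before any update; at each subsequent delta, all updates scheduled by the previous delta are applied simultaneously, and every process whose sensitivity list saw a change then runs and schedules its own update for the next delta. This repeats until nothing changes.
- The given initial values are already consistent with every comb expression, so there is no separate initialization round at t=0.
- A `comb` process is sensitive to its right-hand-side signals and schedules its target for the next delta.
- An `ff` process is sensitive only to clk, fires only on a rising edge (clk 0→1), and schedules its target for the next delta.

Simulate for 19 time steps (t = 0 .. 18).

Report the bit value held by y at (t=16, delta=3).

0

t=0 Δ0: q=0 v=1 clk=0 u=1 p=1 y=1 n1=0 z=0 x=0 r=0
  Δ1: clk:0→1
  Δ2: v:1→0, p:1→0
  Δ3: q:0→1, y:1→0
  Δ4: q:1→0, z:0→1
  Δ5: u:1→0, z:1→0
  Δ6: u:0→1
  (6Δ to stable)
t=1 Δ0: q=0 v=0 clk=1 u=1 p=0 y=0 n1=0 z=0 x=0 r=0
  Δ1: clk:1→0
  (1Δ to stable)
t=2 Δ0: q=0 v=0 clk=0 u=1 p=0 y=0 n1=0 z=0 x=0 r=0
  Δ1: clk:0→1
  Δ2: v:0→1, p:0→1
  Δ3: q:0→1, y:0→1
  Δ4: q:1→0, z:0→1
  Δ5: u:1→0, z:1→0
  Δ6: u:0→1
  (6Δ to stable)
t=3 Δ0: q=0 v=1 clk=1 u=1 p=1 y=1 n1=0 z=0 x=0 r=0
  Δ1: clk:1→0
  (1Δ to stable)
t=4 Δ0: q=0 v=1 clk=0 u=1 p=1 y=1 n1=0 z=0 x=0 r=0
  Δ1: clk:0→1
  Δ2: v:1→0, p:1→0
  Δ3: q:0→1, y:1→0
  Δ4: q:1→0, z:0→1
  Δ5: u:1→0, z:1→0
  Δ6: u:0→1
  (6Δ to stable)
t=5 Δ0: q=0 v=0 clk=1 u=1 p=0 y=0 n1=0 z=0 x=0 r=0
  Δ1: clk:1→0
  (1Δ to stable)
t=6 Δ0: q=0 v=0 clk=0 u=1 p=0 y=0 n1=0 z=0 x=0 r=0
  Δ1: clk:0→1
  Δ2: v:0→1, p:0→1
  Δ3: q:0→1, y:0→1
  Δ4: q:1→0, z:0→1
  Δ5: u:1→0, z:1→0
  Δ6: u:0→1
  (6Δ to stable)
t=7 Δ0: q=0 v=1 clk=1 u=1 p=1 y=1 n1=0 z=0 x=0 r=0
  Δ1: clk:1→0
  (1Δ to stable)
t=8 Δ0: q=0 v=1 clk=0 u=1 p=1 y=1 n1=0 z=0 x=0 r=0
  Δ1: clk:0→1
  Δ2: v:1→0, p:1→0
  Δ3: q:0→1, y:1→0
  Δ4: q:1→0, z:0→1
  Δ5: u:1→0, z:1→0
  Δ6: u:0→1
  (6Δ to stable)
t=9 Δ0: q=0 v=0 clk=1 u=1 p=0 y=0 n1=0 z=0 x=0 r=0
  Δ1: clk:1→0
  (1Δ to stable)
t=10 Δ0: q=0 v=0 clk=0 u=1 p=0 y=0 n1=0 z=0 x=0 r=0
  Δ1: clk:0→1
  Δ2: v:0→1, p:0→1
  Δ3: q:0→1, y:0→1
  Δ4: q:1→0, z:0→1
  Δ5: u:1→0, z:1→0
  Δ6: u:0→1
  (6Δ to stable)
t=11 Δ0: q=0 v=1 clk=1 u=1 p=1 y=1 n1=0 z=0 x=0 r=0
  Δ1: clk:1→0
  (1Δ to stable)
t=12 Δ0: q=0 v=1 clk=0 u=1 p=1 y=1 n1=0 z=0 x=0 r=0
  Δ1: clk:0→1
  Δ2: v:1→0, p:1→0
  Δ3: q:0→1, y:1→0
  Δ4: q:1→0, z:0→1
  Δ5: u:1→0, z:1→0
  Δ6: u:0→1
  (6Δ to stable)
t=13 Δ0: q=0 v=0 clk=1 u=1 p=0 y=0 n1=0 z=0 x=0 r=0
  Δ1: clk:1→0
  (1Δ to stable)
t=14 Δ0: q=0 v=0 clk=0 u=1 p=0 y=0 n1=0 z=0 x=0 r=0
  Δ1: clk:0→1
  Δ2: v:0→1, p:0→1
  Δ3: q:0→1, y:0→1
  Δ4: q:1→0, z:0→1
  Δ5: u:1→0, z:1→0
  Δ6: u:0→1
  (6Δ to stable)
t=15 Δ0: q=0 v=1 clk=1 u=1 p=1 y=1 n1=0 z=0 x=0 r=0
  Δ1: clk:1→0
  (1Δ to stable)
t=16 Δ0: q=0 v=1 clk=0 u=1 p=1 y=1 n1=0 z=0 x=0 r=0
  Δ1: clk:0→1
  Δ2: v:1→0, p:1→0
  Δ3: q:0→1, y:1→0
  Δ4: q:1→0, z:0→1
  Δ5: u:1→0, z:1→0
  Δ6: u:0→1
  (6Δ to stable)
t=17 Δ0: q=0 v=0 clk=1 u=1 p=0 y=0 n1=0 z=0 x=0 r=0
  Δ1: clk:1→0
  (1Δ to stable)
t=18 Δ0: q=0 v=0 clk=0 u=1 p=0 y=0 n1=0 z=0 x=0 r=0
  Δ1: clk:0→1
  Δ2: v:0→1, p:0→1
  Δ3: q:0→1, y:0→1
  Δ4: q:1→0, z:0→1
  Δ5: u:1→0, z:1→0
  Δ6: u:0→1
  (6Δ to stable)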